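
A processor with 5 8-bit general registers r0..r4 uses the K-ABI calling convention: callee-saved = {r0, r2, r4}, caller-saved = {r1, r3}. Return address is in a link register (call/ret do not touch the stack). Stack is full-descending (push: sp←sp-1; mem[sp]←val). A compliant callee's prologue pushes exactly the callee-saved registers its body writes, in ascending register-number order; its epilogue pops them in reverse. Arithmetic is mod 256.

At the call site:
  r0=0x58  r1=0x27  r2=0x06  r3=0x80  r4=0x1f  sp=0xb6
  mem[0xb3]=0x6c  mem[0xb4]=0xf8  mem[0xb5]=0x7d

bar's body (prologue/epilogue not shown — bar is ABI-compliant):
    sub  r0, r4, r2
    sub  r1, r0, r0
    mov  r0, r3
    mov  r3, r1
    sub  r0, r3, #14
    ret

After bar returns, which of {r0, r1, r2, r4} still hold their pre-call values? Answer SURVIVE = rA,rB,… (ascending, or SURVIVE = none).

prologue: push r0 -> mem[0xb5]=0x58, sp=0xb5
body[0] sub  r0, r4, r2 -> r0=0x19
body[1] sub  r1, r0, r0 -> r1=0x00
body[2] mov  r0, r3 -> r0=0x80
body[3] mov  r3, r1 -> r3=0x00
body[4] sub  r0, r3, #14 -> r0=0xf2
epilogue: pop r0=0x58, sp=0xb6
r0: callee-saved, written=True
r1: caller-saved, written=True
r2: callee-saved, written=False
r4: callee-saved, written=False

SURVIVE = r0,r2,r4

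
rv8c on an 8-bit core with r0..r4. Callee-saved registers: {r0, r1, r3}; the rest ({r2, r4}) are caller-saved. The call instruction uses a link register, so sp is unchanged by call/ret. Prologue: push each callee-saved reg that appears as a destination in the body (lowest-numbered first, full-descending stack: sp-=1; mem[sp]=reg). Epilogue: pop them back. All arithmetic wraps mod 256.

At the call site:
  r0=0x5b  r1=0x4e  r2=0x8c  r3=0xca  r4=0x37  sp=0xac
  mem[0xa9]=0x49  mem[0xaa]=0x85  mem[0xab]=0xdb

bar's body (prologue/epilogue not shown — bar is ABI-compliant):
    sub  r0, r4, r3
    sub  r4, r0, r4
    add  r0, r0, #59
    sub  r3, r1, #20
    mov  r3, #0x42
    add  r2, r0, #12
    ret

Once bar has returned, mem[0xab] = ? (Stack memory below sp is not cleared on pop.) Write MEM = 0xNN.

prologue: push r0 -> mem[0xab]=0x5b, sp=0xab
prologue: push r3 -> mem[0xaa]=0xca, sp=0xaa
body[0] sub  r0, r4, r3 -> r0=0x6d
body[1] sub  r4, r0, r4 -> r4=0x36
body[2] add  r0, r0, #59 -> r0=0xa8
body[3] sub  r3, r1, #20 -> r3=0x3a
body[4] mov  r3, #0x42 -> r3=0x42
body[5] add  r2, r0, #12 -> r2=0xb4
epilogue: pop r3=0xca, sp=0xab
epilogue: pop r0=0x5b, sp=0xac
prologue pushed ['r0', 'r3'] at ['0xab', '0xaa']

MEM = 0x5b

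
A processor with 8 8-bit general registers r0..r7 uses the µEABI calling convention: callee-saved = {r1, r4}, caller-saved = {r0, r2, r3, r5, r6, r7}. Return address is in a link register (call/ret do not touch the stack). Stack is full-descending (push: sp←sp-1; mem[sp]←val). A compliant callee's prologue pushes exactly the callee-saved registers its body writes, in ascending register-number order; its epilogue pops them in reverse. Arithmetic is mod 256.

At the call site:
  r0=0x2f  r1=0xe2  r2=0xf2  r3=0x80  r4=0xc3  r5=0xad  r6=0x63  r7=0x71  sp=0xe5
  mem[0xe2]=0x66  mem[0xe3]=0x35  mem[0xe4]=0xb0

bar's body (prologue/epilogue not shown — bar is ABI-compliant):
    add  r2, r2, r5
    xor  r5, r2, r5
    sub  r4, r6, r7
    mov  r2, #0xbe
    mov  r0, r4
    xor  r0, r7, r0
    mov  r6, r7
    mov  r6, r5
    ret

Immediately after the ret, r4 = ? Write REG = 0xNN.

prologue: push r4 → mem[0xe4]=0xc3, sp=0xe4
body[0] add  r2, r2, r5 → r2=0x9f
body[1] xor  r5, r2, r5 → r5=0x32
body[2] sub  r4, r6, r7 → r4=0xf2
body[3] mov  r2, #0xbe → r2=0xbe
body[4] mov  r0, r4 → r0=0xf2
body[5] xor  r0, r7, r0 → r0=0x83
body[6] mov  r6, r7 → r6=0x71
body[7] mov  r6, r5 → r6=0x32
epilogue: pop r4=0xc3, sp=0xe5
r4 is callee-saved → restored

REG = 0xc3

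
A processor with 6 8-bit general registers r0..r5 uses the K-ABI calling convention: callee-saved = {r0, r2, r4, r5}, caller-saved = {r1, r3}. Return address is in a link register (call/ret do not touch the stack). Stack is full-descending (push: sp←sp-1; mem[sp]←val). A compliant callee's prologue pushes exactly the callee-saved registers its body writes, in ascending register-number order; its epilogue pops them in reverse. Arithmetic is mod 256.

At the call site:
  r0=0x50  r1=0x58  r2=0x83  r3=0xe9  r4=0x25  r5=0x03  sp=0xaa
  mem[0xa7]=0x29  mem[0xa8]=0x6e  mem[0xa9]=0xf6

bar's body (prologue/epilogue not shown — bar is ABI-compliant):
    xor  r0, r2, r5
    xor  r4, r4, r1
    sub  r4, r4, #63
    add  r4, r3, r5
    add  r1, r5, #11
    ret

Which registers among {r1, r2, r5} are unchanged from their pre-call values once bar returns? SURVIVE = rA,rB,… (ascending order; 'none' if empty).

prologue: push r0 -> mem[0xa9]=0x50, sp=0xa9
prologue: push r4 -> mem[0xa8]=0x25, sp=0xa8
body[0] xor  r0, r2, r5 -> r0=0x80
body[1] xor  r4, r4, r1 -> r4=0x7d
body[2] sub  r4, r4, #63 -> r4=0x3e
body[3] add  r4, r3, r5 -> r4=0xec
body[4] add  r1, r5, #11 -> r1=0x0e
epilogue: pop r4=0x25, sp=0xa9
epilogue: pop r0=0x50, sp=0xaa
r1: caller-saved, written=True
r2: callee-saved, written=False
r5: callee-saved, written=False

SURVIVE = r2,r5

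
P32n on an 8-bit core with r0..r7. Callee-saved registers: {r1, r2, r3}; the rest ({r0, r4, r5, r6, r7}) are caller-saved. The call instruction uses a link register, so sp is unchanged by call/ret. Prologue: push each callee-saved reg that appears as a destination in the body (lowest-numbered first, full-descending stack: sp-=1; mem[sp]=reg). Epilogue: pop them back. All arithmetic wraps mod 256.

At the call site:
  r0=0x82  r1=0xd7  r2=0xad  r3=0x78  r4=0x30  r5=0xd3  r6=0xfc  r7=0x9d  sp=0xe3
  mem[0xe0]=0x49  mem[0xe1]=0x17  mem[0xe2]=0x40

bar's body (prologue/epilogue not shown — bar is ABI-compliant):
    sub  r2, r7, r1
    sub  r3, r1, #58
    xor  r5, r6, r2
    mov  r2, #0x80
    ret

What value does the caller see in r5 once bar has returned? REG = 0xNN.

REG = 0x3a

prologue: push r2 -> mem[0xe2]=0xad, sp=0xe2
prologue: push r3 -> mem[0xe1]=0x78, sp=0xe1
body[0] sub  r2, r7, r1 -> r2=0xc6
body[1] sub  r3, r1, #58 -> r3=0x9d
body[2] xor  r5, r6, r2 -> r5=0x3a
body[3] mov  r2, #0x80 -> r2=0x80
epilogue: pop r3=0x78, sp=0xe2
epilogue: pop r2=0xad, sp=0xe3
r5 is caller-saved -> body value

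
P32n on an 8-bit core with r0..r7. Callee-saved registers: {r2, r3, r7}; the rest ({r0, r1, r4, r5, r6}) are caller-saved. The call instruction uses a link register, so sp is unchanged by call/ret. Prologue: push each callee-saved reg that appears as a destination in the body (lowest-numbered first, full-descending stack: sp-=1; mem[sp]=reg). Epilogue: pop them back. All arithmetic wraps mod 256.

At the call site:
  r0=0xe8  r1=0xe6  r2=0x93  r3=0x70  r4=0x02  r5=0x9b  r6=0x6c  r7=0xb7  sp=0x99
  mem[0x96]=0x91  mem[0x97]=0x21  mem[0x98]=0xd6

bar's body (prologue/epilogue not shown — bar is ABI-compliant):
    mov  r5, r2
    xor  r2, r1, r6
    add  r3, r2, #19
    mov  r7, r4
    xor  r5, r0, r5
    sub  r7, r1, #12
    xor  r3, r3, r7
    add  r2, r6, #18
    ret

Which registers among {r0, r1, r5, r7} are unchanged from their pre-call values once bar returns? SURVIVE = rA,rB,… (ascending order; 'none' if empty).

SURVIVE = r0,r1,r7

prologue: push r2 → mem[0x98]=0x93, sp=0x98
prologue: push r3 → mem[0x97]=0x70, sp=0x97
prologue: push r7 → mem[0x96]=0xb7, sp=0x96
body[0] mov  r5, r2 → r5=0x93
body[1] xor  r2, r1, r6 → r2=0x8a
body[2] add  r3, r2, #19 → r3=0x9d
body[3] mov  r7, r4 → r7=0x02
body[4] xor  r5, r0, r5 → r5=0x7b
body[5] sub  r7, r1, #12 → r7=0xda
body[6] xor  r3, r3, r7 → r3=0x47
body[7] add  r2, r6, #18 → r2=0x7e
epilogue: pop r7=0xb7, sp=0x97
epilogue: pop r3=0x70, sp=0x98
epilogue: pop r2=0x93, sp=0x99
r0: caller-saved, written=False
r1: caller-saved, written=False
r5: caller-saved, written=True
r7: callee-saved, written=True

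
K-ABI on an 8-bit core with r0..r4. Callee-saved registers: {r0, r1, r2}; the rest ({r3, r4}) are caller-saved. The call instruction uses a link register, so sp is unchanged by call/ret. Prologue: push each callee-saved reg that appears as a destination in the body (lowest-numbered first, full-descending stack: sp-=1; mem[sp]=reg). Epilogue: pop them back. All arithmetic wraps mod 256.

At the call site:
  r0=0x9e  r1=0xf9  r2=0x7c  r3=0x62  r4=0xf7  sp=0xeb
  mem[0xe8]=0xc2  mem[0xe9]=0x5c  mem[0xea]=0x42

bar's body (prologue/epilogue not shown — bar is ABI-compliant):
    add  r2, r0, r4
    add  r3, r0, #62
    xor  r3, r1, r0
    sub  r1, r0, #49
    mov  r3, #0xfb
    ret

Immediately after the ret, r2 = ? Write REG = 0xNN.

prologue: push r1 -> mem[0xea]=0xf9, sp=0xea
prologue: push r2 -> mem[0xe9]=0x7c, sp=0xe9
body[0] add  r2, r0, r4 -> r2=0x95
body[1] add  r3, r0, #62 -> r3=0xdc
body[2] xor  r3, r1, r0 -> r3=0x67
body[3] sub  r1, r0, #49 -> r1=0x6d
body[4] mov  r3, #0xfb -> r3=0xfb
epilogue: pop r2=0x7c, sp=0xea
epilogue: pop r1=0xf9, sp=0xeb
r2 is callee-saved -> restored

REG = 0x7c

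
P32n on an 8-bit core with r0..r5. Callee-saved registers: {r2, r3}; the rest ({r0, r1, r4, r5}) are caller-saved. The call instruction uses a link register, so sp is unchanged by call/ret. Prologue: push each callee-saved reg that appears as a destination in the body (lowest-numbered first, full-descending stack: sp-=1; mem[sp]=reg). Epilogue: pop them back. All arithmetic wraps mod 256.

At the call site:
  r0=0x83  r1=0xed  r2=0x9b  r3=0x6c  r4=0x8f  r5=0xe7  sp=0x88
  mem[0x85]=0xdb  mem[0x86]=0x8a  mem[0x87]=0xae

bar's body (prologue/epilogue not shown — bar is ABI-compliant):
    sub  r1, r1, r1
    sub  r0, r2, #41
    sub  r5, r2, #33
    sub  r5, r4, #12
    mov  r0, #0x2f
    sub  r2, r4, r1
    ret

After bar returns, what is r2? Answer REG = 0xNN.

REG = 0x9b

prologue: push r2 -> mem[0x87]=0x9b, sp=0x87
body[0] sub  r1, r1, r1 -> r1=0x00
body[1] sub  r0, r2, #41 -> r0=0x72
body[2] sub  r5, r2, #33 -> r5=0x7a
body[3] sub  r5, r4, #12 -> r5=0x83
body[4] mov  r0, #0x2f -> r0=0x2f
body[5] sub  r2, r4, r1 -> r2=0x8f
epilogue: pop r2=0x9b, sp=0x88
r2 is callee-saved -> restored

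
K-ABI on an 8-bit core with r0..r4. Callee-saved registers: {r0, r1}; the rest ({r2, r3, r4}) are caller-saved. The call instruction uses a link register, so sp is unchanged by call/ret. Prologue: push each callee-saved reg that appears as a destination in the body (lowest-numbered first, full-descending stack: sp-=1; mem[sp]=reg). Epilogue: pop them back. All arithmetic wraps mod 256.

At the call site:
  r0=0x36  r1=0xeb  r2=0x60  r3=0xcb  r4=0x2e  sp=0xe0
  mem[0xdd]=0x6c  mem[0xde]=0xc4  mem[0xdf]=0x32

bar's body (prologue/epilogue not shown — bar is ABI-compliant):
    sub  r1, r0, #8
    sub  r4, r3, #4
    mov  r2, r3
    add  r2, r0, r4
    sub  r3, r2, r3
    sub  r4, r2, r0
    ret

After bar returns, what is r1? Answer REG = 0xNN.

prologue: push r1 -> mem[0xdf]=0xeb, sp=0xdf
body[0] sub  r1, r0, #8 -> r1=0x2e
body[1] sub  r4, r3, #4 -> r4=0xc7
body[2] mov  r2, r3 -> r2=0xcb
body[3] add  r2, r0, r4 -> r2=0xfd
body[4] sub  r3, r2, r3 -> r3=0x32
body[5] sub  r4, r2, r0 -> r4=0xc7
epilogue: pop r1=0xeb, sp=0xe0
r1 is callee-saved -> restored

REG = 0xeb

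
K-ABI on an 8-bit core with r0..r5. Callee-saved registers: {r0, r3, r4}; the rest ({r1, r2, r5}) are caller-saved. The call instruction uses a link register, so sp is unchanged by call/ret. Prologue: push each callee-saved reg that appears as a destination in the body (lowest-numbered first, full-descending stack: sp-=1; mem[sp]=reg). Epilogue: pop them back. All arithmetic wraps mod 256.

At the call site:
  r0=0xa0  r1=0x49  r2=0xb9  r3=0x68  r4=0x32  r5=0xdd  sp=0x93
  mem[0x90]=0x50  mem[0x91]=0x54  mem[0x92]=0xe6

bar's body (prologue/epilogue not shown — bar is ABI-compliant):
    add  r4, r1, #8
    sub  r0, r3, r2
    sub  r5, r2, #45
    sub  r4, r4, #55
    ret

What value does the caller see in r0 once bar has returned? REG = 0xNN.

REG = 0xa0

prologue: push r0 -> mem[0x92]=0xa0, sp=0x92
prologue: push r4 -> mem[0x91]=0x32, sp=0x91
body[0] add  r4, r1, #8 -> r4=0x51
body[1] sub  r0, r3, r2 -> r0=0xaf
body[2] sub  r5, r2, #45 -> r5=0x8c
body[3] sub  r4, r4, #55 -> r4=0x1a
epilogue: pop r4=0x32, sp=0x92
epilogue: pop r0=0xa0, sp=0x93
r0 is callee-saved -> restored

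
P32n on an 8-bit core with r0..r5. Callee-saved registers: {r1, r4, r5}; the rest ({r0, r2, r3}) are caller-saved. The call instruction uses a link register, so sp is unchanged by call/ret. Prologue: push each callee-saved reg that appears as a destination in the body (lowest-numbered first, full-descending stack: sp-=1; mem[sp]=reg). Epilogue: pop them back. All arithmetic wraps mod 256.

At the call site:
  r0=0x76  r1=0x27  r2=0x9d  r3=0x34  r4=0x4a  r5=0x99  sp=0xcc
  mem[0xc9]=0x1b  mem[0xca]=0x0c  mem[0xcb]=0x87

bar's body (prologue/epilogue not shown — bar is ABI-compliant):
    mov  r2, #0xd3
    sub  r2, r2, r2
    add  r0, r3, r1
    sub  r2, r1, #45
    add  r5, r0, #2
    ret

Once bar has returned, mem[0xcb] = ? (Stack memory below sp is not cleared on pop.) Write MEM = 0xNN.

prologue: push r5 → mem[0xcb]=0x99, sp=0xcb
body[0] mov  r2, #0xd3 → r2=0xd3
body[1] sub  r2, r2, r2 → r2=0x00
body[2] add  r0, r3, r1 → r0=0x5b
body[3] sub  r2, r1, #45 → r2=0xfa
body[4] add  r5, r0, #2 → r5=0x5d
epilogue: pop r5=0x99, sp=0xcc
prologue pushed ['r5'] at ['0xcb']

MEM = 0x99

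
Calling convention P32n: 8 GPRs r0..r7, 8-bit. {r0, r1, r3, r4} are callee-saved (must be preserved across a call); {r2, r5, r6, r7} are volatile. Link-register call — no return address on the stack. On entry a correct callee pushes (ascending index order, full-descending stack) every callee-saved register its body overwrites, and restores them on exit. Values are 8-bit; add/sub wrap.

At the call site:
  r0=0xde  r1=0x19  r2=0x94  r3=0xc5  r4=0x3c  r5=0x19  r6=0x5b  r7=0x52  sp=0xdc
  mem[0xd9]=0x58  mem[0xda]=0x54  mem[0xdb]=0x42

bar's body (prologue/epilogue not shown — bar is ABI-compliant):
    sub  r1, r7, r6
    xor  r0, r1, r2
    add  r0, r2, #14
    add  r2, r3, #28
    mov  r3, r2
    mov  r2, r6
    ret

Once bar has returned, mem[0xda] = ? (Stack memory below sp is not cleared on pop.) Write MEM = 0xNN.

MEM = 0x19

prologue: push r0 → mem[0xdb]=0xde, sp=0xdb
prologue: push r1 → mem[0xda]=0x19, sp=0xda
prologue: push r3 → mem[0xd9]=0xc5, sp=0xd9
body[0] sub  r1, r7, r6 → r1=0xf7
body[1] xor  r0, r1, r2 → r0=0x63
body[2] add  r0, r2, #14 → r0=0xa2
body[3] add  r2, r3, #28 → r2=0xe1
body[4] mov  r3, r2 → r3=0xe1
body[5] mov  r2, r6 → r2=0x5b
epilogue: pop r3=0xc5, sp=0xda
epilogue: pop r1=0x19, sp=0xdb
epilogue: pop r0=0xde, sp=0xdc
prologue pushed ['r0', 'r1', 'r3'] at ['0xdb', '0xda', '0xd9']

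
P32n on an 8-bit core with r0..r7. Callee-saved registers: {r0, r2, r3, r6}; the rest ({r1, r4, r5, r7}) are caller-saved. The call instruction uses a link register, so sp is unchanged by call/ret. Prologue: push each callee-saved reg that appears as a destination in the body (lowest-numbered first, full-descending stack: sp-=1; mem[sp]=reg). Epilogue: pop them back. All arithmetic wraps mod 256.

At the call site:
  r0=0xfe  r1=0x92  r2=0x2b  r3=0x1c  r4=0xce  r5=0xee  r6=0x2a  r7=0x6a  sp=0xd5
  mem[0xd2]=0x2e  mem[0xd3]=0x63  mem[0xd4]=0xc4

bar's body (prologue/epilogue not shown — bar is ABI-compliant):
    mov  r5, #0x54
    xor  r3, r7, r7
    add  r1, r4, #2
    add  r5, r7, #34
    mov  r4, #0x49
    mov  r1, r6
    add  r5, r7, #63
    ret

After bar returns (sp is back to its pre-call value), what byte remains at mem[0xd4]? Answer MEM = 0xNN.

MEM = 0x1c

prologue: push r3 -> mem[0xd4]=0x1c, sp=0xd4
body[0] mov  r5, #0x54 -> r5=0x54
body[1] xor  r3, r7, r7 -> r3=0x00
body[2] add  r1, r4, #2 -> r1=0xd0
body[3] add  r5, r7, #34 -> r5=0x8c
body[4] mov  r4, #0x49 -> r4=0x49
body[5] mov  r1, r6 -> r1=0x2a
body[6] add  r5, r7, #63 -> r5=0xa9
epilogue: pop r3=0x1c, sp=0xd5
prologue pushed ['r3'] at ['0xd4']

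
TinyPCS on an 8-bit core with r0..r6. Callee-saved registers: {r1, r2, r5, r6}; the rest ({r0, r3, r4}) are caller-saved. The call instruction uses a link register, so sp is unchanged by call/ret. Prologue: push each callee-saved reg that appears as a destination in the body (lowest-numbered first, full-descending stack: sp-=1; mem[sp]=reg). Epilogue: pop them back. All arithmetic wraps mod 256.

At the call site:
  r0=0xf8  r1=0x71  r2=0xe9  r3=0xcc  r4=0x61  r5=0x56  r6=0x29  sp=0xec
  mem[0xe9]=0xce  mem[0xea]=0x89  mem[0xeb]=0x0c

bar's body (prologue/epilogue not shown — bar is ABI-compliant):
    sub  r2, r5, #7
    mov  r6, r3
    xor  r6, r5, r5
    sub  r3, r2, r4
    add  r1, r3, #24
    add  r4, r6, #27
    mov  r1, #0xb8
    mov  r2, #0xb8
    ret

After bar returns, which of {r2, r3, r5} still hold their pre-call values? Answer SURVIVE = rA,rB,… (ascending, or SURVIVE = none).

SURVIVE = r2,r5

prologue: push r1 -> mem[0xeb]=0x71, sp=0xeb
prologue: push r2 -> mem[0xea]=0xe9, sp=0xea
prologue: push r6 -> mem[0xe9]=0x29, sp=0xe9
body[0] sub  r2, r5, #7 -> r2=0x4f
body[1] mov  r6, r3 -> r6=0xcc
body[2] xor  r6, r5, r5 -> r6=0x00
body[3] sub  r3, r2, r4 -> r3=0xee
body[4] add  r1, r3, #24 -> r1=0x06
body[5] add  r4, r6, #27 -> r4=0x1b
body[6] mov  r1, #0xb8 -> r1=0xb8
body[7] mov  r2, #0xb8 -> r2=0xb8
epilogue: pop r6=0x29, sp=0xea
epilogue: pop r2=0xe9, sp=0xeb
epilogue: pop r1=0x71, sp=0xec
r2: callee-saved, written=True
r3: caller-saved, written=True
r5: callee-saved, written=False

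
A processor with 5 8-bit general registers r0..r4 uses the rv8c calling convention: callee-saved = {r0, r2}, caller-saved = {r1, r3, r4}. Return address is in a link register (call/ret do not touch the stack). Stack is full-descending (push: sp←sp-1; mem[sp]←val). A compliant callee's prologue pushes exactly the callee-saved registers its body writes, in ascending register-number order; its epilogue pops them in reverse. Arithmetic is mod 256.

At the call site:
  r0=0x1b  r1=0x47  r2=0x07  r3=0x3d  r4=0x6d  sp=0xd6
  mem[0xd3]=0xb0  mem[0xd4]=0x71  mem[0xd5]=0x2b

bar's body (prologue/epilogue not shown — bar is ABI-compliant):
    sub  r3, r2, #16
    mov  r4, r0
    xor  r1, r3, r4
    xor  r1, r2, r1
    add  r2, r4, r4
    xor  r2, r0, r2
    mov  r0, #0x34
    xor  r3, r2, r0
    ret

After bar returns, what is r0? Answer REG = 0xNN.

prologue: push r0 → mem[0xd5]=0x1b, sp=0xd5
prologue: push r2 → mem[0xd4]=0x07, sp=0xd4
body[0] sub  r3, r2, #16 → r3=0xf7
body[1] mov  r4, r0 → r4=0x1b
body[2] xor  r1, r3, r4 → r1=0xec
body[3] xor  r1, r2, r1 → r1=0xeb
body[4] add  r2, r4, r4 → r2=0x36
body[5] xor  r2, r0, r2 → r2=0x2d
body[6] mov  r0, #0x34 → r0=0x34
body[7] xor  r3, r2, r0 → r3=0x19
epilogue: pop r2=0x07, sp=0xd5
epilogue: pop r0=0x1b, sp=0xd6
r0 is callee-saved → restored

REG = 0x1b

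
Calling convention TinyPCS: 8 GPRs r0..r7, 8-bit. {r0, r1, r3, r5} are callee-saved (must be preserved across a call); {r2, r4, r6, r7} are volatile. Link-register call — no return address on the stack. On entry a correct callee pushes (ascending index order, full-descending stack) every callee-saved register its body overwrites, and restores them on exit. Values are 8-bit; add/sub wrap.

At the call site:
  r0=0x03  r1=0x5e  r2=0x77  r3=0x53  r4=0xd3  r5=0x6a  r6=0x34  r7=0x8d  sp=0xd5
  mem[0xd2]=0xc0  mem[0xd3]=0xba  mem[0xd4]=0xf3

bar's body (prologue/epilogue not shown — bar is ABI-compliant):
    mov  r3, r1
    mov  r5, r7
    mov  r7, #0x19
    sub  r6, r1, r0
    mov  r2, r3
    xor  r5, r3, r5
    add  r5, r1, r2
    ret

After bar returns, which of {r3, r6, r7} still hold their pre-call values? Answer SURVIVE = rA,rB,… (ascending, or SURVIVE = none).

SURVIVE = r3

prologue: push r3 -> mem[0xd4]=0x53, sp=0xd4
prologue: push r5 -> mem[0xd3]=0x6a, sp=0xd3
body[0] mov  r3, r1 -> r3=0x5e
body[1] mov  r5, r7 -> r5=0x8d
body[2] mov  r7, #0x19 -> r7=0x19
body[3] sub  r6, r1, r0 -> r6=0x5b
body[4] mov  r2, r3 -> r2=0x5e
body[5] xor  r5, r3, r5 -> r5=0xd3
body[6] add  r5, r1, r2 -> r5=0xbc
epilogue: pop r5=0x6a, sp=0xd4
epilogue: pop r3=0x53, sp=0xd5
r3: callee-saved, written=True
r6: caller-saved, written=True
r7: caller-saved, written=True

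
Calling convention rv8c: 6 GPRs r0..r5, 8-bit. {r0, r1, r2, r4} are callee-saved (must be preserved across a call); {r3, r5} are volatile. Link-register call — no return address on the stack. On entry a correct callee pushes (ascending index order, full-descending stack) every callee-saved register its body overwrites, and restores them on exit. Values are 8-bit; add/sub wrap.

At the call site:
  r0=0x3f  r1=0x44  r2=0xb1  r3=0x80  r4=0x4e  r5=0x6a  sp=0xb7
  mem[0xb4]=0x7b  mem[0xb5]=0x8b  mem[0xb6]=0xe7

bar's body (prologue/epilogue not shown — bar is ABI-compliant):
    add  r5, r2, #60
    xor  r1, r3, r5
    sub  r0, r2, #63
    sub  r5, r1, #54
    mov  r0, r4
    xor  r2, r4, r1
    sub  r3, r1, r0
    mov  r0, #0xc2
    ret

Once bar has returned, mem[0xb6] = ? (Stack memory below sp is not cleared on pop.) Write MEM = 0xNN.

MEM = 0x3f

prologue: push r0 -> mem[0xb6]=0x3f, sp=0xb6
prologue: push r1 -> mem[0xb5]=0x44, sp=0xb5
prologue: push r2 -> mem[0xb4]=0xb1, sp=0xb4
body[0] add  r5, r2, #60 -> r5=0xed
body[1] xor  r1, r3, r5 -> r1=0x6d
body[2] sub  r0, r2, #63 -> r0=0x72
body[3] sub  r5, r1, #54 -> r5=0x37
body[4] mov  r0, r4 -> r0=0x4e
body[5] xor  r2, r4, r1 -> r2=0x23
body[6] sub  r3, r1, r0 -> r3=0x1f
body[7] mov  r0, #0xc2 -> r0=0xc2
epilogue: pop r2=0xb1, sp=0xb5
epilogue: pop r1=0x44, sp=0xb6
epilogue: pop r0=0x3f, sp=0xb7
prologue pushed ['r0', 'r1', 'r2'] at ['0xb6', '0xb5', '0xb4']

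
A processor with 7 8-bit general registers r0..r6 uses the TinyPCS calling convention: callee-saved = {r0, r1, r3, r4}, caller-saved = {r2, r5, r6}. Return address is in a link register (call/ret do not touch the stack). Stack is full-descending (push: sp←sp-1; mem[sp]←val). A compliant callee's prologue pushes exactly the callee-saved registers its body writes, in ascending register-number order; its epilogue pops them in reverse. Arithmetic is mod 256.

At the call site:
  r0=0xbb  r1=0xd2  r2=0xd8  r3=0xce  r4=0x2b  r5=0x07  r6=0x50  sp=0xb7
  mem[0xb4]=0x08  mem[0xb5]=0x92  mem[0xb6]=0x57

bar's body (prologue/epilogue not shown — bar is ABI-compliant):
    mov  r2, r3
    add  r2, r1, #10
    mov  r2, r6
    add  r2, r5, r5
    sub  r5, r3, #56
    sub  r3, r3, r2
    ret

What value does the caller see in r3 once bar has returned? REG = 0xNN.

prologue: push r3 → mem[0xb6]=0xce, sp=0xb6
body[0] mov  r2, r3 → r2=0xce
body[1] add  r2, r1, #10 → r2=0xdc
body[2] mov  r2, r6 → r2=0x50
body[3] add  r2, r5, r5 → r2=0x0e
body[4] sub  r5, r3, #56 → r5=0x96
body[5] sub  r3, r3, r2 → r3=0xc0
epilogue: pop r3=0xce, sp=0xb7
r3 is callee-saved → restored

REG = 0xce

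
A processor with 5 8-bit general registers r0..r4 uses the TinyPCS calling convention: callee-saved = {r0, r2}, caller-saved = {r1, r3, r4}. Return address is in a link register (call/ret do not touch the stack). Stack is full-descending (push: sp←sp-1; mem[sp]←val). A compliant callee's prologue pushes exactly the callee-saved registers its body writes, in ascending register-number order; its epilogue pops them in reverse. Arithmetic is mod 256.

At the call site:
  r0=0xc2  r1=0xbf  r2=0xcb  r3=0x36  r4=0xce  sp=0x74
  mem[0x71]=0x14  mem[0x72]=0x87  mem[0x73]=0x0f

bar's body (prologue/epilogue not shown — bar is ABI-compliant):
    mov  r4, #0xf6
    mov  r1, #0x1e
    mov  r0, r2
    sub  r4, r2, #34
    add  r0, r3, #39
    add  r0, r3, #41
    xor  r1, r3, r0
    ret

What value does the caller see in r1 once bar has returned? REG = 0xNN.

REG = 0x69

prologue: push r0 -> mem[0x73]=0xc2, sp=0x73
body[0] mov  r4, #0xf6 -> r4=0xf6
body[1] mov  r1, #0x1e -> r1=0x1e
body[2] mov  r0, r2 -> r0=0xcb
body[3] sub  r4, r2, #34 -> r4=0xa9
body[4] add  r0, r3, #39 -> r0=0x5d
body[5] add  r0, r3, #41 -> r0=0x5f
body[6] xor  r1, r3, r0 -> r1=0x69
epilogue: pop r0=0xc2, sp=0x74
r1 is caller-saved -> body value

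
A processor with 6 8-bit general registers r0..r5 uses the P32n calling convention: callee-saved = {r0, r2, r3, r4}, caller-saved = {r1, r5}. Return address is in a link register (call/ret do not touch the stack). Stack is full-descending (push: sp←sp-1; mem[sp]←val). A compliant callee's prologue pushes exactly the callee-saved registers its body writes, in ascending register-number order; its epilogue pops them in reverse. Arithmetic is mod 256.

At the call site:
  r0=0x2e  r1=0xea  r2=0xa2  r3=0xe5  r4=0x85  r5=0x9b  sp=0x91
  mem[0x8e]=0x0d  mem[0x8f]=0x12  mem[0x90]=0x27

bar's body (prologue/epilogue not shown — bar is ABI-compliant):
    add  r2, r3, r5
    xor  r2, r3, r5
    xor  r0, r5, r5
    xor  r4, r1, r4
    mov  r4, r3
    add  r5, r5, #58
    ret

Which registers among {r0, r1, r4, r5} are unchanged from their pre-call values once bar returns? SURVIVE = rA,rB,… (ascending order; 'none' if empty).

prologue: push r0 -> mem[0x90]=0x2e, sp=0x90
prologue: push r2 -> mem[0x8f]=0xa2, sp=0x8f
prologue: push r4 -> mem[0x8e]=0x85, sp=0x8e
body[0] add  r2, r3, r5 -> r2=0x80
body[1] xor  r2, r3, r5 -> r2=0x7e
body[2] xor  r0, r5, r5 -> r0=0x00
body[3] xor  r4, r1, r4 -> r4=0x6f
body[4] mov  r4, r3 -> r4=0xe5
body[5] add  r5, r5, #58 -> r5=0xd5
epilogue: pop r4=0x85, sp=0x8f
epilogue: pop r2=0xa2, sp=0x90
epilogue: pop r0=0x2e, sp=0x91
r0: callee-saved, written=True
r1: caller-saved, written=False
r4: callee-saved, written=True
r5: caller-saved, written=True

SURVIVE = r0,r1,r4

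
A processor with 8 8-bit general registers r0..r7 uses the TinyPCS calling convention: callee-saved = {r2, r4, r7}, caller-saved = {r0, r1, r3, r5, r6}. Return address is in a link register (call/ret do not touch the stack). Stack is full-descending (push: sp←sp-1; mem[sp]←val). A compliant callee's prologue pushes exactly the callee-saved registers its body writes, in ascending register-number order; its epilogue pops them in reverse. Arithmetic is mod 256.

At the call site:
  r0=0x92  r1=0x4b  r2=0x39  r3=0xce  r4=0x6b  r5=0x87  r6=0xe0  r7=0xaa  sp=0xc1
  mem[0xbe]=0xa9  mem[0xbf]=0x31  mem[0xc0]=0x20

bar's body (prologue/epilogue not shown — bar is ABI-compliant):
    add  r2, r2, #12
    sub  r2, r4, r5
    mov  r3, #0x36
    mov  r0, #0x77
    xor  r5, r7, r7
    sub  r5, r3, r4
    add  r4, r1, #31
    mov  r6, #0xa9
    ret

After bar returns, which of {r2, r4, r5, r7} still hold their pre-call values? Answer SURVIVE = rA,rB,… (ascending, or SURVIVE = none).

prologue: push r2 -> mem[0xc0]=0x39, sp=0xc0
prologue: push r4 -> mem[0xbf]=0x6b, sp=0xbf
body[0] add  r2, r2, #12 -> r2=0x45
body[1] sub  r2, r4, r5 -> r2=0xe4
body[2] mov  r3, #0x36 -> r3=0x36
body[3] mov  r0, #0x77 -> r0=0x77
body[4] xor  r5, r7, r7 -> r5=0x00
body[5] sub  r5, r3, r4 -> r5=0xcb
body[6] add  r4, r1, #31 -> r4=0x6a
body[7] mov  r6, #0xa9 -> r6=0xa9
epilogue: pop r4=0x6b, sp=0xc0
epilogue: pop r2=0x39, sp=0xc1
r2: callee-saved, written=True
r4: callee-saved, written=True
r5: caller-saved, written=True
r7: callee-saved, written=False

SURVIVE = r2,r4,r7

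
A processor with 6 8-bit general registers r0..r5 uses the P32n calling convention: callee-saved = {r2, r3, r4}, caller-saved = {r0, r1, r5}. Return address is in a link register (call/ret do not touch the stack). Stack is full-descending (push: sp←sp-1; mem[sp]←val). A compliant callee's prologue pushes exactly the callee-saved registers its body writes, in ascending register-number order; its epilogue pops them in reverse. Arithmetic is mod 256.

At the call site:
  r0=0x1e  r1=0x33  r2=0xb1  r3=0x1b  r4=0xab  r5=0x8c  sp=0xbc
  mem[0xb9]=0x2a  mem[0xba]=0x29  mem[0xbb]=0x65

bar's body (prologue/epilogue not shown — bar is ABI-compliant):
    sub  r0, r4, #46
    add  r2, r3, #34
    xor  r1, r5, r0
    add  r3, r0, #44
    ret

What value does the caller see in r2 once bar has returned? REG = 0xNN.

REG = 0xb1

prologue: push r2 -> mem[0xbb]=0xb1, sp=0xbb
prologue: push r3 -> mem[0xba]=0x1b, sp=0xba
body[0] sub  r0, r4, #46 -> r0=0x7d
body[1] add  r2, r3, #34 -> r2=0x3d
body[2] xor  r1, r5, r0 -> r1=0xf1
body[3] add  r3, r0, #44 -> r3=0xa9
epilogue: pop r3=0x1b, sp=0xbb
epilogue: pop r2=0xb1, sp=0xbc
r2 is callee-saved -> restored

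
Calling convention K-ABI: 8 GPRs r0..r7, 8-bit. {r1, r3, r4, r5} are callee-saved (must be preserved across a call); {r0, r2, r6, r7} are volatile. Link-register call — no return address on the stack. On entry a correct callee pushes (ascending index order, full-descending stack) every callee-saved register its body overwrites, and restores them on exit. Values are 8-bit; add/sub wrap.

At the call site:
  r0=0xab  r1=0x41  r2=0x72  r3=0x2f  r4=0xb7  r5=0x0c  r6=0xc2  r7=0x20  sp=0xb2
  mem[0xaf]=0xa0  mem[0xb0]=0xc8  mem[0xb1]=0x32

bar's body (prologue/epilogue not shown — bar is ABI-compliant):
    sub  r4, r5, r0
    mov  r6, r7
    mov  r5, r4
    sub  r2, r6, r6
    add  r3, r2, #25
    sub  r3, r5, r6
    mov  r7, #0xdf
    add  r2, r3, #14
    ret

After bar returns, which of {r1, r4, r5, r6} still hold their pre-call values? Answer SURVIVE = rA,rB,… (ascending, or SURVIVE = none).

prologue: push r3 → mem[0xb1]=0x2f, sp=0xb1
prologue: push r4 → mem[0xb0]=0xb7, sp=0xb0
prologue: push r5 → mem[0xaf]=0x0c, sp=0xaf
body[0] sub  r4, r5, r0 → r4=0x61
body[1] mov  r6, r7 → r6=0x20
body[2] mov  r5, r4 → r5=0x61
body[3] sub  r2, r6, r6 → r2=0x00
body[4] add  r3, r2, #25 → r3=0x19
body[5] sub  r3, r5, r6 → r3=0x41
body[6] mov  r7, #0xdf → r7=0xdf
body[7] add  r2, r3, #14 → r2=0x4f
epilogue: pop r5=0x0c, sp=0xb0
epilogue: pop r4=0xb7, sp=0xb1
epilogue: pop r3=0x2f, sp=0xb2
r1: callee-saved, written=False
r4: callee-saved, written=True
r5: callee-saved, written=True
r6: caller-saved, written=True

SURVIVE = r1,r4,r5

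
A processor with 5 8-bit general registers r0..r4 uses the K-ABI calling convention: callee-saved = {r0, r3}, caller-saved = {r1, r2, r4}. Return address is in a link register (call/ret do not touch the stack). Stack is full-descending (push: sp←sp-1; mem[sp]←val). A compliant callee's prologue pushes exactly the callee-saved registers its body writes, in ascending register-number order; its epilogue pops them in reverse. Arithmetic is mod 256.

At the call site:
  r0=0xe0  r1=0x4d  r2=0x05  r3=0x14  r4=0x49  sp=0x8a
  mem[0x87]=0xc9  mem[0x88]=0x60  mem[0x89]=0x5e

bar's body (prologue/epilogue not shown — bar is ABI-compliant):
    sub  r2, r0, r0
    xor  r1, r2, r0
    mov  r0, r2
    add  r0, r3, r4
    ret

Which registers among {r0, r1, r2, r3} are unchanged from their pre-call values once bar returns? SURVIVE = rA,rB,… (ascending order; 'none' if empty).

SURVIVE = r0,r3

prologue: push r0 → mem[0x89]=0xe0, sp=0x89
body[0] sub  r2, r0, r0 → r2=0x00
body[1] xor  r1, r2, r0 → r1=0xe0
body[2] mov  r0, r2 → r0=0x00
body[3] add  r0, r3, r4 → r0=0x5d
epilogue: pop r0=0xe0, sp=0x8a
r0: callee-saved, written=True
r1: caller-saved, written=True
r2: caller-saved, written=True
r3: callee-saved, written=False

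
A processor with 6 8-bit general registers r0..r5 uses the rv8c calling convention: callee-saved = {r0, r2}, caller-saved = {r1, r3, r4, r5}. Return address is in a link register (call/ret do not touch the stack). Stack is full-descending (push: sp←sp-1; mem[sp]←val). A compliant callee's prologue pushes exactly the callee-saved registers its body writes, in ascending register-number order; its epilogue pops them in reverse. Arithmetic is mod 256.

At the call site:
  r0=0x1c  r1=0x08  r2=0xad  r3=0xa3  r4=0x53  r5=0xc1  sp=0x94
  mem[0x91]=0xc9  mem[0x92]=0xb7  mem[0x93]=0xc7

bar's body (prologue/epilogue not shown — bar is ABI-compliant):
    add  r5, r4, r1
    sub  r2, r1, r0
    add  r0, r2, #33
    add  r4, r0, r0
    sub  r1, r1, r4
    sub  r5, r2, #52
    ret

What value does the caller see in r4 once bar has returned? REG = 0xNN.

REG = 0x1a

prologue: push r0 → mem[0x93]=0x1c, sp=0x93
prologue: push r2 → mem[0x92]=0xad, sp=0x92
body[0] add  r5, r4, r1 → r5=0x5b
body[1] sub  r2, r1, r0 → r2=0xec
body[2] add  r0, r2, #33 → r0=0x0d
body[3] add  r4, r0, r0 → r4=0x1a
body[4] sub  r1, r1, r4 → r1=0xee
body[5] sub  r5, r2, #52 → r5=0xb8
epilogue: pop r2=0xad, sp=0x93
epilogue: pop r0=0x1c, sp=0x94
r4 is caller-saved → body value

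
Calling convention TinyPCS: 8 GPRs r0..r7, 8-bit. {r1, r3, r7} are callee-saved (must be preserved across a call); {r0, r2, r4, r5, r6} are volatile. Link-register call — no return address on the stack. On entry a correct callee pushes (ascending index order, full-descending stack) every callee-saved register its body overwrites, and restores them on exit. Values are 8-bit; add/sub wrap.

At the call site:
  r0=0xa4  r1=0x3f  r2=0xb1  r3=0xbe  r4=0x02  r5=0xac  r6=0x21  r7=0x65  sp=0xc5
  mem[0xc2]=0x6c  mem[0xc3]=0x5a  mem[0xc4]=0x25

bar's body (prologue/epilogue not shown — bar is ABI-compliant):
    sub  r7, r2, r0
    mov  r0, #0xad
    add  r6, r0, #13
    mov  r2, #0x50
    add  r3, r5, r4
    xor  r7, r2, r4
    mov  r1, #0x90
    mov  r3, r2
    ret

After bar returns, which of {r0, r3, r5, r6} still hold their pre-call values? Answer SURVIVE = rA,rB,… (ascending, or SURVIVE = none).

SURVIVE = r3,r5

prologue: push r1 → mem[0xc4]=0x3f, sp=0xc4
prologue: push r3 → mem[0xc3]=0xbe, sp=0xc3
prologue: push r7 → mem[0xc2]=0x65, sp=0xc2
body[0] sub  r7, r2, r0 → r7=0x0d
body[1] mov  r0, #0xad → r0=0xad
body[2] add  r6, r0, #13 → r6=0xba
body[3] mov  r2, #0x50 → r2=0x50
body[4] add  r3, r5, r4 → r3=0xae
body[5] xor  r7, r2, r4 → r7=0x52
body[6] mov  r1, #0x90 → r1=0x90
body[7] mov  r3, r2 → r3=0x50
epilogue: pop r7=0x65, sp=0xc3
epilogue: pop r3=0xbe, sp=0xc4
epilogue: pop r1=0x3f, sp=0xc5
r0: caller-saved, written=True
r3: callee-saved, written=True
r5: caller-saved, written=False
r6: caller-saved, written=True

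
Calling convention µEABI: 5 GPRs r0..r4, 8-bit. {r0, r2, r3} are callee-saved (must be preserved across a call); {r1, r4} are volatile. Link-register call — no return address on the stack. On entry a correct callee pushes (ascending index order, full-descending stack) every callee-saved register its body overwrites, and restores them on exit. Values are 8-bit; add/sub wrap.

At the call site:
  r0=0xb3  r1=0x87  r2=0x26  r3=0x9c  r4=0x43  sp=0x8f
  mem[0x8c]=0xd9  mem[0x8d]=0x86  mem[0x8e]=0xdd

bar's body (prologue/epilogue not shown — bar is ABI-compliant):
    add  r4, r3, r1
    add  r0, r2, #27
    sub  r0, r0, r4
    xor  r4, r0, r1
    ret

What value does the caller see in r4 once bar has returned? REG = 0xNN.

prologue: push r0 -> mem[0x8e]=0xb3, sp=0x8e
body[0] add  r4, r3, r1 -> r4=0x23
body[1] add  r0, r2, #27 -> r0=0x41
body[2] sub  r0, r0, r4 -> r0=0x1e
body[3] xor  r4, r0, r1 -> r4=0x99
epilogue: pop r0=0xb3, sp=0x8f
r4 is caller-saved -> body value

REG = 0x99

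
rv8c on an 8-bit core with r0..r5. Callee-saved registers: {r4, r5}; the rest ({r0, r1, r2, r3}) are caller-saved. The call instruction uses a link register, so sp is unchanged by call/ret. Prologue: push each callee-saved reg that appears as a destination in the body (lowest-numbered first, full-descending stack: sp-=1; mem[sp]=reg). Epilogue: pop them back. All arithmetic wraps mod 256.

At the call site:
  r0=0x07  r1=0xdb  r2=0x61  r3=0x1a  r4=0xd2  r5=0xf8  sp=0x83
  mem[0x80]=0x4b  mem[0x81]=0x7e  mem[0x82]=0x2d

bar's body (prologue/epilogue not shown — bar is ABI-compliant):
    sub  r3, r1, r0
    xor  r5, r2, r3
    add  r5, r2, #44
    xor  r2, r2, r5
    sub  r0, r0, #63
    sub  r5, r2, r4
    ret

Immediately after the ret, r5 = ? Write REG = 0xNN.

prologue: push r5 -> mem[0x82]=0xf8, sp=0x82
body[0] sub  r3, r1, r0 -> r3=0xd4
body[1] xor  r5, r2, r3 -> r5=0xb5
body[2] add  r5, r2, #44 -> r5=0x8d
body[3] xor  r2, r2, r5 -> r2=0xec
body[4] sub  r0, r0, #63 -> r0=0xc8
body[5] sub  r5, r2, r4 -> r5=0x1a
epilogue: pop r5=0xf8, sp=0x83
r5 is callee-saved -> restored

REG = 0xf8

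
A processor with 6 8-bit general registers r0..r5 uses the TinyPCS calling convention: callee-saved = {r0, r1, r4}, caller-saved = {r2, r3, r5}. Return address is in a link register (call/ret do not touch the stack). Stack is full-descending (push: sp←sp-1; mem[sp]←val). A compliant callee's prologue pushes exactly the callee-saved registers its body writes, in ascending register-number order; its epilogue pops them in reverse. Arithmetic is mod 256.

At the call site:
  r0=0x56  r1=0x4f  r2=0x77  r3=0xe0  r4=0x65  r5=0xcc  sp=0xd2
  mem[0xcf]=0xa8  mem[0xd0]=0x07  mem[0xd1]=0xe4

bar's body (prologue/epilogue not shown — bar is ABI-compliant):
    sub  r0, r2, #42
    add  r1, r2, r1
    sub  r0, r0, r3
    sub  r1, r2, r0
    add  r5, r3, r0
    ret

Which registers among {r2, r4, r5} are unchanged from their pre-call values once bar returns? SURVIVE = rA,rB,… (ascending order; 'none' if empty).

prologue: push r0 → mem[0xd1]=0x56, sp=0xd1
prologue: push r1 → mem[0xd0]=0x4f, sp=0xd0
body[0] sub  r0, r2, #42 → r0=0x4d
body[1] add  r1, r2, r1 → r1=0xc6
body[2] sub  r0, r0, r3 → r0=0x6d
body[3] sub  r1, r2, r0 → r1=0x0a
body[4] add  r5, r3, r0 → r5=0x4d
epilogue: pop r1=0x4f, sp=0xd1
epilogue: pop r0=0x56, sp=0xd2
r2: caller-saved, written=False
r4: callee-saved, written=False
r5: caller-saved, written=True

SURVIVE = r2,r4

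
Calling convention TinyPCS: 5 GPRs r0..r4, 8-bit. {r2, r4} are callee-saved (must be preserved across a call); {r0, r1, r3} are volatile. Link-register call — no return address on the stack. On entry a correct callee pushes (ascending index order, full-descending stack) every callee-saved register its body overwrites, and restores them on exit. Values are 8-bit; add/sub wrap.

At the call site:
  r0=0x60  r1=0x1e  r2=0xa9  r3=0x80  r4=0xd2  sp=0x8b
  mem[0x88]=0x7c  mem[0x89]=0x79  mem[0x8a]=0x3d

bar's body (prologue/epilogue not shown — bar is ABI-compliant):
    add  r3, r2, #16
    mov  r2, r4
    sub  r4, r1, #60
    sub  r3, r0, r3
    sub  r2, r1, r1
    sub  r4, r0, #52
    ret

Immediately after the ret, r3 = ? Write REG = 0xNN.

REG = 0xa7

prologue: push r2 → mem[0x8a]=0xa9, sp=0x8a
prologue: push r4 → mem[0x89]=0xd2, sp=0x89
body[0] add  r3, r2, #16 → r3=0xb9
body[1] mov  r2, r4 → r2=0xd2
body[2] sub  r4, r1, #60 → r4=0xe2
body[3] sub  r3, r0, r3 → r3=0xa7
body[4] sub  r2, r1, r1 → r2=0x00
body[5] sub  r4, r0, #52 → r4=0x2c
epilogue: pop r4=0xd2, sp=0x8a
epilogue: pop r2=0xa9, sp=0x8b
r3 is caller-saved → body value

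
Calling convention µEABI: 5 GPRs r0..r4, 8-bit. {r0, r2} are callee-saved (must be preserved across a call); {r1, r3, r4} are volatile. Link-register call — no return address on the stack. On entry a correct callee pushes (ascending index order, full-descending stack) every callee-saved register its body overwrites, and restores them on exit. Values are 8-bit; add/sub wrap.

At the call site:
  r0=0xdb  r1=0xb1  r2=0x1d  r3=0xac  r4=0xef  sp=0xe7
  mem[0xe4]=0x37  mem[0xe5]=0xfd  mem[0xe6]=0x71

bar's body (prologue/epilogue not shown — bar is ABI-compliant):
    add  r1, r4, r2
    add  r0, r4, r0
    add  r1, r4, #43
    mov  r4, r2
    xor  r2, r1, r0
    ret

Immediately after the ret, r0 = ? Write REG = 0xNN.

REG = 0xdb

prologue: push r0 → mem[0xe6]=0xdb, sp=0xe6
prologue: push r2 → mem[0xe5]=0x1d, sp=0xe5
body[0] add  r1, r4, r2 → r1=0x0c
body[1] add  r0, r4, r0 → r0=0xca
body[2] add  r1, r4, #43 → r1=0x1a
body[3] mov  r4, r2 → r4=0x1d
body[4] xor  r2, r1, r0 → r2=0xd0
epilogue: pop r2=0x1d, sp=0xe6
epilogue: pop r0=0xdb, sp=0xe7
r0 is callee-saved → restored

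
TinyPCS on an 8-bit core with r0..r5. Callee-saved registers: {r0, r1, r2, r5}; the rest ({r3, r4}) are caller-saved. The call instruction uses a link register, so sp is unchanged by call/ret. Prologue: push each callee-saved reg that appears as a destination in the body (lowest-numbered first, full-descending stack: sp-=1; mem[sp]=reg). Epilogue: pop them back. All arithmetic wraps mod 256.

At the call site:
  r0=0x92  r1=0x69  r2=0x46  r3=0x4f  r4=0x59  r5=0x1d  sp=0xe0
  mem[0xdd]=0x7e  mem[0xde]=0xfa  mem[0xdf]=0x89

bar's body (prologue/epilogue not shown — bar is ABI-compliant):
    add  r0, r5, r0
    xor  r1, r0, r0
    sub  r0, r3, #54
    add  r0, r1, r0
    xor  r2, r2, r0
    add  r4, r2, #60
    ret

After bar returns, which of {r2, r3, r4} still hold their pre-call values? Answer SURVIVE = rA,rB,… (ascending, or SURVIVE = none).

SURVIVE = r2,r3

prologue: push r0 -> mem[0xdf]=0x92, sp=0xdf
prologue: push r1 -> mem[0xde]=0x69, sp=0xde
prologue: push r2 -> mem[0xdd]=0x46, sp=0xdd
body[0] add  r0, r5, r0 -> r0=0xaf
body[1] xor  r1, r0, r0 -> r1=0x00
body[2] sub  r0, r3, #54 -> r0=0x19
body[3] add  r0, r1, r0 -> r0=0x19
body[4] xor  r2, r2, r0 -> r2=0x5f
body[5] add  r4, r2, #60 -> r4=0x9b
epilogue: pop r2=0x46, sp=0xde
epilogue: pop r1=0x69, sp=0xdf
epilogue: pop r0=0x92, sp=0xe0
r2: callee-saved, written=True
r3: caller-saved, written=False
r4: caller-saved, written=True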